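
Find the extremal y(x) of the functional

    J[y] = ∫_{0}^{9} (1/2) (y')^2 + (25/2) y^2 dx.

The Lagrangian is L = (1/2) (y')^2 + (25/2) y^2.
Compute ∂L/∂y = 25y, ∂L/∂y' = y'.
The Euler-Lagrange equation d/dx(∂L/∂y') − ∂L/∂y = 0 reduces to
    y'' − 25 y = 0.
Its general solution is
    y(x) = A e^(5x) + B e^(−5x),
with A, B fixed by the endpoint conditions.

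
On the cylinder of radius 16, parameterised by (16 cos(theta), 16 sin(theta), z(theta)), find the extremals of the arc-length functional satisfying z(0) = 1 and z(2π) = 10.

Parameterise the cylinder of radius R = 16 as
    r(θ) = (16 cos θ, 16 sin θ, z(θ)).
The arc-length element is
    ds = sqrt(256 + (dz/dθ)^2) dθ,
so the Lagrangian is L = sqrt(256 + z'^2).
L depends on z' only, not on z or θ, so ∂L/∂z = 0 and
    ∂L/∂z' = z' / sqrt(256 + z'^2).
The Euler-Lagrange equation gives
    d/dθ( z' / sqrt(256 + z'^2) ) = 0,
so z' is constant. Integrating once:
    z(θ) = a θ + b,
a helix on the cylinder (a straight line when the cylinder is unrolled). The constants a, b are determined by the endpoint conditions.
With endpoint conditions z(0) = 1 and z(2π) = 10: from z(0) = b we get b = 1, and a·2π + 1 = 10 gives a = 9/(2π), so
    z(θ) = (9/(2π)) θ + 1.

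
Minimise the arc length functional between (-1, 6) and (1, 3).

Arc-length functional: J[y] = ∫ sqrt(1 + (y')^2) dx.
Lagrangian L = sqrt(1 + (y')^2) has no explicit y dependence, so ∂L/∂y = 0 and the Euler-Lagrange equation gives
    d/dx( y' / sqrt(1 + (y')^2) ) = 0  ⇒  y' / sqrt(1 + (y')^2) = const.
Hence y' is constant, so y(x) is affine.
Fitting the endpoints (-1, 6) and (1, 3):
    slope m = (3 − 6) / (1 − (-1)) = -3/2,
    intercept c = 6 − m·(-1) = 9/2.
Extremal: y(x) = (-3/2) x + 9/2.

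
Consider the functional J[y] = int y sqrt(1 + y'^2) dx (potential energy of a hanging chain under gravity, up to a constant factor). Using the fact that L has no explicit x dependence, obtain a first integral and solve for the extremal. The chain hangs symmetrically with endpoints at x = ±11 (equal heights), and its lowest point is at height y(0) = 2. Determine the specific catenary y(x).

The Lagrangian L(y, y') = y sqrt(1 + y'^2) has no explicit x dependence, so the Beltrami identity applies:
    L − y' ∂L/∂y' = C.
Compute ∂L/∂y' = y · y' / sqrt(1 + y'^2). Then
    L − y' ∂L/∂y'
    = y sqrt(1 + y'^2) − y · y'^2 / sqrt(1 + y'^2)
    = y (1 + y'^2 − y'^2) / sqrt(1 + y'^2)
    = y / sqrt(1 + y'^2) = C.
Squaring gives y^2 = C^2 (1 + y'^2), i.e.
    y'^2 = y^2 / C^2 − 1.
Separating variables,
    dy / sqrt(y^2 − C^2) = dx / C,
and integrating gives arccosh(y / C) = (x − a)/C, so
    y(x) = C cosh((x − a)/C),
the catenary. The constants C and a are fixed by the two endpoint conditions (and, for the hanging-chain problem, the length constraint selects C).
Now fit the given data. The endpoints x = ±11 are symmetric at equal height, so the catenary is even about its minimum: a = 0 and y(x) = C cosh(x/C). The lowest point is y(0) = C cosh(0) = C, and we are told y(0) = 2, so C = 2. Therefore
    y(x) = 2 cosh(x/2),
and at the endpoints
    y(±11) = 2 cosh(11/2).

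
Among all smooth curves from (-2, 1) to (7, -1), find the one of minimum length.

Arc-length functional: J[y] = ∫ sqrt(1 + (y')^2) dx.
Lagrangian L = sqrt(1 + (y')^2) has no explicit y dependence, so ∂L/∂y = 0 and the Euler-Lagrange equation gives
    d/dx( y' / sqrt(1 + (y')^2) ) = 0  ⇒  y' / sqrt(1 + (y')^2) = const.
Hence y' is constant, so y(x) is affine.
Fitting the endpoints (-2, 1) and (7, -1):
    slope m = ((-1) − 1) / (7 − (-2)) = -2/9,
    intercept c = 1 − m·(-2) = 5/9.
Extremal: y(x) = (-2/9) x + 5/9.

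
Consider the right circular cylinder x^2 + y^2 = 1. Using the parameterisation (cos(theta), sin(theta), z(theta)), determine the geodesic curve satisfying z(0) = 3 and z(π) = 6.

Parameterise the cylinder of radius R = 1 as
    r(θ) = (cos θ, sin θ, z(θ)).
The arc-length element is
    ds = sqrt(1 + (dz/dθ)^2) dθ,
so the Lagrangian is L = sqrt(1 + z'^2).
L depends on z' only, not on z or θ, so ∂L/∂z = 0 and
    ∂L/∂z' = z' / sqrt(1 + z'^2).
The Euler-Lagrange equation gives
    d/dθ( z' / sqrt(1 + z'^2) ) = 0,
so z' is constant. Integrating once:
    z(θ) = a θ + b,
a helix on the cylinder (a straight line when the cylinder is unrolled). The constants a, b are determined by the endpoint conditions.
With endpoint conditions z(0) = 3 and z(π) = 6: from z(0) = b we get b = 3, and a·π + 3 = 6 gives a = 3/π, so
    z(θ) = (3/π) θ + 3.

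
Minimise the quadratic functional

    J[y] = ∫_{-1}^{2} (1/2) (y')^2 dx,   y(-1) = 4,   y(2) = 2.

The Lagrangian is L = (1/2) (y')^2.
Compute ∂L/∂y = 0, ∂L/∂y' = y'.
The Euler-Lagrange equation d/dx(∂L/∂y') − ∂L/∂y = 0 reduces to
    y'' = 0.
Its general solution is
    y(x) = A x + B,
with A, B fixed by the endpoint conditions.
Applying the endpoint conditions y(-1) = 4 and y(2) = 2: solve A·-1 + B = 4 and A·2 + B = 2. Subtracting gives A(2 − -1) = 2 − 4, so A = -2/3, and B = 4 − A·-1 = 10/3. Therefore
    y(x) = (-2/3) x + 10/3.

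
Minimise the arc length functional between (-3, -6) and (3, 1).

Arc-length functional: J[y] = ∫ sqrt(1 + (y')^2) dx.
Lagrangian L = sqrt(1 + (y')^2) has no explicit y dependence, so ∂L/∂y = 0 and the Euler-Lagrange equation gives
    d/dx( y' / sqrt(1 + (y')^2) ) = 0  ⇒  y' / sqrt(1 + (y')^2) = const.
Hence y' is constant, so y(x) is affine.
Fitting the endpoints (-3, -6) and (3, 1):
    slope m = (1 − (-6)) / (3 − (-3)) = 7/6,
    intercept c = (-6) − m·(-3) = -5/2.
Extremal: y(x) = (7/6) x - 5/2.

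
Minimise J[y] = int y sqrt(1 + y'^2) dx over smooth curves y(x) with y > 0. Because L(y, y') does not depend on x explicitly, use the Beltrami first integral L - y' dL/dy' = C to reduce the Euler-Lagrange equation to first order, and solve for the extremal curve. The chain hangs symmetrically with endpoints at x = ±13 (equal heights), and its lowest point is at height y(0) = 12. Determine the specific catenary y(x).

The Lagrangian L(y, y') = y sqrt(1 + y'^2) has no explicit x dependence, so the Beltrami identity applies:
    L − y' ∂L/∂y' = C.
Compute ∂L/∂y' = y · y' / sqrt(1 + y'^2). Then
    L − y' ∂L/∂y'
    = y sqrt(1 + y'^2) − y · y'^2 / sqrt(1 + y'^2)
    = y (1 + y'^2 − y'^2) / sqrt(1 + y'^2)
    = y / sqrt(1 + y'^2) = C.
Squaring gives y^2 = C^2 (1 + y'^2), i.e.
    y'^2 = y^2 / C^2 − 1.
Separating variables,
    dy / sqrt(y^2 − C^2) = dx / C,
and integrating gives arccosh(y / C) = (x − a)/C, so
    y(x) = C cosh((x − a)/C),
the catenary. The constants C and a are fixed by the two endpoint conditions (and, for the hanging-chain problem, the length constraint selects C).
Now fit the given data. The endpoints x = ±13 are symmetric at equal height, so the catenary is even about its minimum: a = 0 and y(x) = C cosh(x/C). The lowest point is y(0) = C cosh(0) = C, and we are told y(0) = 12, so C = 12. Therefore
    y(x) = 12 cosh(x/12),
and at the endpoints
    y(±13) = 12 cosh(13/12).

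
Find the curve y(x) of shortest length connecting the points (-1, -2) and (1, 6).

Arc-length functional: J[y] = ∫ sqrt(1 + (y')^2) dx.
Lagrangian L = sqrt(1 + (y')^2) has no explicit y dependence, so ∂L/∂y = 0 and the Euler-Lagrange equation gives
    d/dx( y' / sqrt(1 + (y')^2) ) = 0  ⇒  y' / sqrt(1 + (y')^2) = const.
Hence y' is constant, so y(x) is affine.
Fitting the endpoints (-1, -2) and (1, 6):
    slope m = (6 − (-2)) / (1 − (-1)) = 4,
    intercept c = (-2) − m·(-1) = 2.
Extremal: y(x) = 4 x + 2.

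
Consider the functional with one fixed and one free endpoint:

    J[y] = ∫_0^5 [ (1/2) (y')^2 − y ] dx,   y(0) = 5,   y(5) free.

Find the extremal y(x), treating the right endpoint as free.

The Lagrangian L = (1/2) (y')^2 − y gives
    ∂L/∂y = −1,   ∂L/∂y' = y'.
Euler-Lagrange: d/dx(y') − (−1) = 0, i.e. y'' + 1 = 0, so
    y(x) = −(1/2) x^2 + C1 x + C2.
Fixed left endpoint y(0) = 5 ⇒ C2 = 5.
The right endpoint x = 5 is free, so the natural (transversality) condition is ∂L/∂y' |_{x=5} = 0, i.e. y'(5) = 0.
Compute y'(x) = −1 x + C1, so y'(5) = −5 + C1 = 0 ⇒ C1 = 5.
Therefore the extremal is
    y(x) = −x^2/2 + 5 x + 5.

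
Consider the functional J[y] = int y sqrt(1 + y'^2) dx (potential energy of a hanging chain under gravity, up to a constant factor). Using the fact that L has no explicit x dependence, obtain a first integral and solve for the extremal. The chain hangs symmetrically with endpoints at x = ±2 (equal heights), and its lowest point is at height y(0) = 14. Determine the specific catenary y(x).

The Lagrangian L(y, y') = y sqrt(1 + y'^2) has no explicit x dependence, so the Beltrami identity applies:
    L − y' ∂L/∂y' = C.
Compute ∂L/∂y' = y · y' / sqrt(1 + y'^2). Then
    L − y' ∂L/∂y'
    = y sqrt(1 + y'^2) − y · y'^2 / sqrt(1 + y'^2)
    = y (1 + y'^2 − y'^2) / sqrt(1 + y'^2)
    = y / sqrt(1 + y'^2) = C.
Squaring gives y^2 = C^2 (1 + y'^2), i.e.
    y'^2 = y^2 / C^2 − 1.
Separating variables,
    dy / sqrt(y^2 − C^2) = dx / C,
and integrating gives arccosh(y / C) = (x − a)/C, so
    y(x) = C cosh((x − a)/C),
the catenary. The constants C and a are fixed by the two endpoint conditions (and, for the hanging-chain problem, the length constraint selects C).
Now fit the given data. The endpoints x = ±2 are symmetric at equal height, so the catenary is even about its minimum: a = 0 and y(x) = C cosh(x/C). The lowest point is y(0) = C cosh(0) = C, and we are told y(0) = 14, so C = 14. Therefore
    y(x) = 14 cosh(x/14),
and at the endpoints
    y(±2) = 14 cosh(2/14).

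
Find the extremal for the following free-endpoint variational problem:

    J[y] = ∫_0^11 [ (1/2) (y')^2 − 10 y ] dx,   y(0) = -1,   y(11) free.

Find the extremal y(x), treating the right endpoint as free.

The Lagrangian L = (1/2) (y')^2 − 10 y gives
    ∂L/∂y = −10,   ∂L/∂y' = y'.
Euler-Lagrange: d/dx(y') − (−10) = 0, i.e. y'' + 10 = 0, so
    y(x) = −(10/2) x^2 + C1 x + C2.
Fixed left endpoint y(0) = -1 ⇒ C2 = -1.
The right endpoint x = 11 is free, so the natural (transversality) condition is ∂L/∂y' |_{x=11} = 0, i.e. y'(11) = 0.
Compute y'(x) = −10 x + C1, so y'(11) = −110 + C1 = 0 ⇒ C1 = 110.
Therefore the extremal is
    y(x) = −5 x^2 + 110 x − 1.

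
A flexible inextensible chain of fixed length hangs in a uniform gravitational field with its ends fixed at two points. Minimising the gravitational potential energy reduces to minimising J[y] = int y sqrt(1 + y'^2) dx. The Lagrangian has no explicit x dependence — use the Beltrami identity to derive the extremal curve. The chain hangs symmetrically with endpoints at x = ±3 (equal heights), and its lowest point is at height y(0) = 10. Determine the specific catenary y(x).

The Lagrangian L(y, y') = y sqrt(1 + y'^2) has no explicit x dependence, so the Beltrami identity applies:
    L − y' ∂L/∂y' = C.
Compute ∂L/∂y' = y · y' / sqrt(1 + y'^2). Then
    L − y' ∂L/∂y'
    = y sqrt(1 + y'^2) − y · y'^2 / sqrt(1 + y'^2)
    = y (1 + y'^2 − y'^2) / sqrt(1 + y'^2)
    = y / sqrt(1 + y'^2) = C.
Squaring gives y^2 = C^2 (1 + y'^2), i.e.
    y'^2 = y^2 / C^2 − 1.
Separating variables,
    dy / sqrt(y^2 − C^2) = dx / C,
and integrating gives arccosh(y / C) = (x − a)/C, so
    y(x) = C cosh((x − a)/C),
the catenary. The constants C and a are fixed by the two endpoint conditions (and, for the hanging-chain problem, the length constraint selects C).
Now fit the given data. The endpoints x = ±3 are symmetric at equal height, so the catenary is even about its minimum: a = 0 and y(x) = C cosh(x/C). The lowest point is y(0) = C cosh(0) = C, and we are told y(0) = 10, so C = 10. Therefore
    y(x) = 10 cosh(x/10),
and at the endpoints
    y(±3) = 10 cosh(3/10).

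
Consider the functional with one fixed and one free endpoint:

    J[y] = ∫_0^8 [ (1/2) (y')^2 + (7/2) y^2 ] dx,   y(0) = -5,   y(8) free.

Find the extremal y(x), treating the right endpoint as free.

The Lagrangian L = (1/2) (y')^2 + (7/2) y^2 gives
    ∂L/∂y = 7 y,   ∂L/∂y' = y'.
Euler-Lagrange: y'' − 7 y = 0.
With k = sqrt(7), the general solution is
    y(x) = A cosh(sqrt(7) x) + B sinh(sqrt(7) x).
Fixed left endpoint y(0) = -5 ⇒ A = -5.
The right endpoint x = 8 is free, so the natural (transversality) condition is ∂L/∂y' |_{x=8} = 0, i.e. y'(8) = 0.
Compute y'(x) = A k sinh(k x) + B k cosh(k x), so
    y'(8) = A k sinh(k·8) + B k cosh(k·8) = 0
    ⇒ B = −A tanh(k·8) = 5 tanh(sqrt(7)·8).
Therefore the extremal is
    y(x) = −5 cosh(sqrt(7) x) + 5 tanh(sqrt(7)·8) sinh(sqrt(7) x).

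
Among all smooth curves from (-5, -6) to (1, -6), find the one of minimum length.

Arc-length functional: J[y] = ∫ sqrt(1 + (y')^2) dx.
Lagrangian L = sqrt(1 + (y')^2) has no explicit y dependence, so ∂L/∂y = 0 and the Euler-Lagrange equation gives
    d/dx( y' / sqrt(1 + (y')^2) ) = 0  ⇒  y' / sqrt(1 + (y')^2) = const.
Hence y' is constant, so y(x) is affine.
Fitting the endpoints (-5, -6) and (1, -6):
    slope m = ((-6) − (-6)) / (1 − (-5)) = 0,
    intercept c = (-6) − m·(-5) = -6.
Extremal: y(x) = -6.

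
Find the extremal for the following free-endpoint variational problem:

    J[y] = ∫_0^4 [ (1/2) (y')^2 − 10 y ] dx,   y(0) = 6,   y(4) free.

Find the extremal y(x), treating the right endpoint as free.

The Lagrangian L = (1/2) (y')^2 − 10 y gives
    ∂L/∂y = −10,   ∂L/∂y' = y'.
Euler-Lagrange: d/dx(y') − (−10) = 0, i.e. y'' + 10 = 0, so
    y(x) = −(10/2) x^2 + C1 x + C2.
Fixed left endpoint y(0) = 6 ⇒ C2 = 6.
The right endpoint x = 4 is free, so the natural (transversality) condition is ∂L/∂y' |_{x=4} = 0, i.e. y'(4) = 0.
Compute y'(x) = −10 x + C1, so y'(4) = −40 + C1 = 0 ⇒ C1 = 40.
Therefore the extremal is
    y(x) = −5 x^2 + 40 x + 6.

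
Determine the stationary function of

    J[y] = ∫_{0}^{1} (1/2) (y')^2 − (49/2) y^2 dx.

The Lagrangian is L = (1/2) (y')^2 − (49/2) y^2.
Compute ∂L/∂y = -49y, ∂L/∂y' = y'.
The Euler-Lagrange equation d/dx(∂L/∂y') − ∂L/∂y = 0 reduces to
    y'' + 49 y = 0.
Its general solution is
    y(x) = A sin(7x) + B cos(7x),
with A, B fixed by the endpoint conditions.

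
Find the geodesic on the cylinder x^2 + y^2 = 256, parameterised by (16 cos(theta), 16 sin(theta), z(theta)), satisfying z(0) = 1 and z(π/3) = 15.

Parameterise the cylinder of radius R = 16 as
    r(θ) = (16 cos θ, 16 sin θ, z(θ)).
The arc-length element is
    ds = sqrt(256 + (dz/dθ)^2) dθ,
so the Lagrangian is L = sqrt(256 + z'^2).
L depends on z' only, not on z or θ, so ∂L/∂z = 0 and
    ∂L/∂z' = z' / sqrt(256 + z'^2).
The Euler-Lagrange equation gives
    d/dθ( z' / sqrt(256 + z'^2) ) = 0,
so z' is constant. Integrating once:
    z(θ) = a θ + b,
a helix on the cylinder (a straight line when the cylinder is unrolled). The constants a, b are determined by the endpoint conditions.
With endpoint conditions z(0) = 1 and z(π/3) = 15: from z(0) = b we get b = 1, and a·π/3 + 1 = 15 gives a = 42/π, so
    z(θ) = (42/π) θ + 1.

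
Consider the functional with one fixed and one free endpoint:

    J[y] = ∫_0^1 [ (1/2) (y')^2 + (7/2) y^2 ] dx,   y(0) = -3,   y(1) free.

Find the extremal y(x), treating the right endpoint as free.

The Lagrangian L = (1/2) (y')^2 + (7/2) y^2 gives
    ∂L/∂y = 7 y,   ∂L/∂y' = y'.
Euler-Lagrange: y'' − 7 y = 0.
With k = sqrt(7), the general solution is
    y(x) = A cosh(sqrt(7) x) + B sinh(sqrt(7) x).
Fixed left endpoint y(0) = -3 ⇒ A = -3.
The right endpoint x = 1 is free, so the natural (transversality) condition is ∂L/∂y' |_{x=1} = 0, i.e. y'(1) = 0.
Compute y'(x) = A k sinh(k x) + B k cosh(k x), so
    y'(1) = A k sinh(k·1) + B k cosh(k·1) = 0
    ⇒ B = −A tanh(k·1) = 3 tanh(sqrt(7)·1).
Therefore the extremal is
    y(x) = −3 cosh(sqrt(7) x) + 3 tanh(sqrt(7)·1) sinh(sqrt(7) x).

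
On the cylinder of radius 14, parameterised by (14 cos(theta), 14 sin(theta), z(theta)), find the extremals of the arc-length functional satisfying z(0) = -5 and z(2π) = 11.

Parameterise the cylinder of radius R = 14 as
    r(θ) = (14 cos θ, 14 sin θ, z(θ)).
The arc-length element is
    ds = sqrt(196 + (dz/dθ)^2) dθ,
so the Lagrangian is L = sqrt(196 + z'^2).
L depends on z' only, not on z or θ, so ∂L/∂z = 0 and
    ∂L/∂z' = z' / sqrt(196 + z'^2).
The Euler-Lagrange equation gives
    d/dθ( z' / sqrt(196 + z'^2) ) = 0,
so z' is constant. Integrating once:
    z(θ) = a θ + b,
a helix on the cylinder (a straight line when the cylinder is unrolled). The constants a, b are determined by the endpoint conditions.
With endpoint conditions z(0) = -5 and z(2π) = 11: from z(0) = b we get b = -5, and a·2π + -5 = 11 gives a = 8/π, so
    z(θ) = (8/π) θ − 5.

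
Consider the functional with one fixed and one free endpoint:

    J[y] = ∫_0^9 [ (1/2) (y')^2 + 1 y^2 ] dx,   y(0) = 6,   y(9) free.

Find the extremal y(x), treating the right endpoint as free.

The Lagrangian L = (1/2) (y')^2 + 1 y^2 gives
    ∂L/∂y = 2 y,   ∂L/∂y' = y'.
Euler-Lagrange: y'' − 2 y = 0.
With k = sqrt(2), the general solution is
    y(x) = A cosh(sqrt(2) x) + B sinh(sqrt(2) x).
Fixed left endpoint y(0) = 6 ⇒ A = 6.
The right endpoint x = 9 is free, so the natural (transversality) condition is ∂L/∂y' |_{x=9} = 0, i.e. y'(9) = 0.
Compute y'(x) = A k sinh(k x) + B k cosh(k x), so
    y'(9) = A k sinh(k·9) + B k cosh(k·9) = 0
    ⇒ B = −A tanh(k·9) = − 6 tanh(sqrt(2)·9).
Therefore the extremal is
    y(x) = 6 cosh(sqrt(2) x) − 6 tanh(sqrt(2)·9) sinh(sqrt(2) x).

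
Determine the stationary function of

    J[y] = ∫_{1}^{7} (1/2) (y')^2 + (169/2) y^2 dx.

The Lagrangian is L = (1/2) (y')^2 + (169/2) y^2.
Compute ∂L/∂y = 169y, ∂L/∂y' = y'.
The Euler-Lagrange equation d/dx(∂L/∂y') − ∂L/∂y = 0 reduces to
    y'' − 169 y = 0.
Its general solution is
    y(x) = A e^(13x) + B e^(−13x),
with A, B fixed by the endpoint conditions.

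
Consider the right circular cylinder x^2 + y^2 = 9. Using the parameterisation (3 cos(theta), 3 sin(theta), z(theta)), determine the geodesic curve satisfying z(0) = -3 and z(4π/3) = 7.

Parameterise the cylinder of radius R = 3 as
    r(θ) = (3 cos θ, 3 sin θ, z(θ)).
The arc-length element is
    ds = sqrt(9 + (dz/dθ)^2) dθ,
so the Lagrangian is L = sqrt(9 + z'^2).
L depends on z' only, not on z or θ, so ∂L/∂z = 0 and
    ∂L/∂z' = z' / sqrt(9 + z'^2).
The Euler-Lagrange equation gives
    d/dθ( z' / sqrt(9 + z'^2) ) = 0,
so z' is constant. Integrating once:
    z(θ) = a θ + b,
a helix on the cylinder (a straight line when the cylinder is unrolled). The constants a, b are determined by the endpoint conditions.
With endpoint conditions z(0) = -3 and z(4π/3) = 7: from z(0) = b we get b = -3, and a·4π/3 + -3 = 7 gives a = 15/(2π), so
    z(θ) = (15/(2π)) θ − 3.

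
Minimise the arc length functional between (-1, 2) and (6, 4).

Arc-length functional: J[y] = ∫ sqrt(1 + (y')^2) dx.
Lagrangian L = sqrt(1 + (y')^2) has no explicit y dependence, so ∂L/∂y = 0 and the Euler-Lagrange equation gives
    d/dx( y' / sqrt(1 + (y')^2) ) = 0  ⇒  y' / sqrt(1 + (y')^2) = const.
Hence y' is constant, so y(x) is affine.
Fitting the endpoints (-1, 2) and (6, 4):
    slope m = (4 − 2) / (6 − (-1)) = 2/7,
    intercept c = 2 − m·(-1) = 16/7.
Extremal: y(x) = (2/7) x + 16/7.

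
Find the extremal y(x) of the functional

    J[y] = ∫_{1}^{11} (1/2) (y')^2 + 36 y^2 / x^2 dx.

The Lagrangian is L = (1/2) (y')^2 + 36 y^2 / x^2.
Compute ∂L/∂y = 72y/x^2, ∂L/∂y' = y'.
The Euler-Lagrange equation d/dx(∂L/∂y') − ∂L/∂y = 0 reduces to
    y'' − 72/x^2 · y = 0  (x > 0).
Its general solution is
    y(x) = A x^9 + B x^(-8),
with A, B fixed by the endpoint conditions.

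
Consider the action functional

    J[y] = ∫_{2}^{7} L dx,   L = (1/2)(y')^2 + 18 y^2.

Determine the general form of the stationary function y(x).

The Lagrangian is L = (1/2)(y')^2 + 18 y^2.
∂L/∂y = 36y.
∂L/∂y' = y'.
The Euler-Lagrange equation d/dx(∂L/∂y') − ∂L/∂y = 0 becomes:
    y'' - 36 y = 0
General solution: y(x) = A e^(6x) + B e^(-6x), where A and B are arbitrary constants fixed by the endpoint conditions.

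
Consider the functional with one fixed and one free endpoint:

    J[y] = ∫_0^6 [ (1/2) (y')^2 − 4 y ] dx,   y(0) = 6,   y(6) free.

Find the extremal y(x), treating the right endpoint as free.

The Lagrangian L = (1/2) (y')^2 − 4 y gives
    ∂L/∂y = −4,   ∂L/∂y' = y'.
Euler-Lagrange: d/dx(y') − (−4) = 0, i.e. y'' + 4 = 0, so
    y(x) = −(4/2) x^2 + C1 x + C2.
Fixed left endpoint y(0) = 6 ⇒ C2 = 6.
The right endpoint x = 6 is free, so the natural (transversality) condition is ∂L/∂y' |_{x=6} = 0, i.e. y'(6) = 0.
Compute y'(x) = −4 x + C1, so y'(6) = −24 + C1 = 0 ⇒ C1 = 24.
Therefore the extremal is
    y(x) = −2 x^2 + 24 x + 6.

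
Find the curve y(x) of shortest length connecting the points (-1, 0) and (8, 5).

Arc-length functional: J[y] = ∫ sqrt(1 + (y')^2) dx.
Lagrangian L = sqrt(1 + (y')^2) has no explicit y dependence, so ∂L/∂y = 0 and the Euler-Lagrange equation gives
    d/dx( y' / sqrt(1 + (y')^2) ) = 0  ⇒  y' / sqrt(1 + (y')^2) = const.
Hence y' is constant, so y(x) is affine.
Fitting the endpoints (-1, 0) and (8, 5):
    slope m = (5 − 0) / (8 − (-1)) = 5/9,
    intercept c = 0 − m·(-1) = 5/9.
Extremal: y(x) = (5/9) x + 5/9.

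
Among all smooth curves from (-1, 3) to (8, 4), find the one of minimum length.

Arc-length functional: J[y] = ∫ sqrt(1 + (y')^2) dx.
Lagrangian L = sqrt(1 + (y')^2) has no explicit y dependence, so ∂L/∂y = 0 and the Euler-Lagrange equation gives
    d/dx( y' / sqrt(1 + (y')^2) ) = 0  ⇒  y' / sqrt(1 + (y')^2) = const.
Hence y' is constant, so y(x) is affine.
Fitting the endpoints (-1, 3) and (8, 4):
    slope m = (4 − 3) / (8 − (-1)) = 1/9,
    intercept c = 3 − m·(-1) = 28/9.
Extremal: y(x) = (1/9) x + 28/9.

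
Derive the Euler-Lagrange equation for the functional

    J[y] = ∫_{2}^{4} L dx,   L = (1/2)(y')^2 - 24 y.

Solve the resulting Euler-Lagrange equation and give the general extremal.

The Lagrangian is L = (1/2)(y')^2 - 24 y.
∂L/∂y = -24.
∂L/∂y' = y'.
The Euler-Lagrange equation d/dx(∂L/∂y') − ∂L/∂y = 0 becomes:
    y'' + 24 = 0
General solution: y(x) = -12 x^2 + A x + B, where A and B are arbitrary constants fixed by the endpoint conditions.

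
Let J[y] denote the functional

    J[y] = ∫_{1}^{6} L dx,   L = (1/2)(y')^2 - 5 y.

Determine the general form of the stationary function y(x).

The Lagrangian is L = (1/2)(y')^2 - 5 y.
∂L/∂y = -5.
∂L/∂y' = y'.
The Euler-Lagrange equation d/dx(∂L/∂y') − ∂L/∂y = 0 becomes:
    y'' + 5 = 0
General solution: y(x) = -(5/2) x^2 + A x + B, where A and B are arbitrary constants fixed by the endpoint conditions.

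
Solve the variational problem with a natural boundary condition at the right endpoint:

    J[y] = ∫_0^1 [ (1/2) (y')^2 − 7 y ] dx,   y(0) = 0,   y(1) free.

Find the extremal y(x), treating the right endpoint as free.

The Lagrangian L = (1/2) (y')^2 − 7 y gives
    ∂L/∂y = −7,   ∂L/∂y' = y'.
Euler-Lagrange: d/dx(y') − (−7) = 0, i.e. y'' + 7 = 0, so
    y(x) = −(7/2) x^2 + C1 x + C2.
Fixed left endpoint y(0) = 0 ⇒ C2 = 0.
The right endpoint x = 1 is free, so the natural (transversality) condition is ∂L/∂y' |_{x=1} = 0, i.e. y'(1) = 0.
Compute y'(x) = −7 x + C1, so y'(1) = −7 + C1 = 0 ⇒ C1 = 7.
Therefore the extremal is
    y(x) = −(7/2) x^2 + 7 x.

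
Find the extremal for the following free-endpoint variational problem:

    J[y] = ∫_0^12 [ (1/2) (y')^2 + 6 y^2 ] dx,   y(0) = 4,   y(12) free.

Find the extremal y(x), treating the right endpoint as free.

The Lagrangian L = (1/2) (y')^2 + 6 y^2 gives
    ∂L/∂y = 12 y,   ∂L/∂y' = y'.
Euler-Lagrange: y'' − 12 y = 0.
With k = sqrt(12), the general solution is
    y(x) = A cosh(sqrt(12) x) + B sinh(sqrt(12) x).
Fixed left endpoint y(0) = 4 ⇒ A = 4.
The right endpoint x = 12 is free, so the natural (transversality) condition is ∂L/∂y' |_{x=12} = 0, i.e. y'(12) = 0.
Compute y'(x) = A k sinh(k x) + B k cosh(k x), so
    y'(12) = A k sinh(k·12) + B k cosh(k·12) = 0
    ⇒ B = −A tanh(k·12) = − 4 tanh(sqrt(12)·12).
Therefore the extremal is
    y(x) = 4 cosh(sqrt(12) x) − 4 tanh(sqrt(12)·12) sinh(sqrt(12) x).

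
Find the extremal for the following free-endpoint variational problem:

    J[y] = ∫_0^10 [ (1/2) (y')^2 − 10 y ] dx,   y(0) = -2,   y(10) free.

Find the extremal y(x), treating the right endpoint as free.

The Lagrangian L = (1/2) (y')^2 − 10 y gives
    ∂L/∂y = −10,   ∂L/∂y' = y'.
Euler-Lagrange: d/dx(y') − (−10) = 0, i.e. y'' + 10 = 0, so
    y(x) = −(10/2) x^2 + C1 x + C2.
Fixed left endpoint y(0) = -2 ⇒ C2 = -2.
The right endpoint x = 10 is free, so the natural (transversality) condition is ∂L/∂y' |_{x=10} = 0, i.e. y'(10) = 0.
Compute y'(x) = −10 x + C1, so y'(10) = −100 + C1 = 0 ⇒ C1 = 100.
Therefore the extremal is
    y(x) = −5 x^2 + 100 x − 2.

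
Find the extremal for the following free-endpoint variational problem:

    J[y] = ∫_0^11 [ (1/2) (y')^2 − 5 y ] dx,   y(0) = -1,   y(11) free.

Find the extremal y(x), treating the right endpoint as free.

The Lagrangian L = (1/2) (y')^2 − 5 y gives
    ∂L/∂y = −5,   ∂L/∂y' = y'.
Euler-Lagrange: d/dx(y') − (−5) = 0, i.e. y'' + 5 = 0, so
    y(x) = −(5/2) x^2 + C1 x + C2.
Fixed left endpoint y(0) = -1 ⇒ C2 = -1.
The right endpoint x = 11 is free, so the natural (transversality) condition is ∂L/∂y' |_{x=11} = 0, i.e. y'(11) = 0.
Compute y'(x) = −5 x + C1, so y'(11) = −55 + C1 = 0 ⇒ C1 = 55.
Therefore the extremal is
    y(x) = −(5/2) x^2 + 55 x − 1.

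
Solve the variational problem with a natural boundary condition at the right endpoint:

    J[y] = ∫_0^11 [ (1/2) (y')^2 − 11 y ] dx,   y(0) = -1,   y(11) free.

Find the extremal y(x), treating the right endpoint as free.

The Lagrangian L = (1/2) (y')^2 − 11 y gives
    ∂L/∂y = −11,   ∂L/∂y' = y'.
Euler-Lagrange: d/dx(y') − (−11) = 0, i.e. y'' + 11 = 0, so
    y(x) = −(11/2) x^2 + C1 x + C2.
Fixed left endpoint y(0) = -1 ⇒ C2 = -1.
The right endpoint x = 11 is free, so the natural (transversality) condition is ∂L/∂y' |_{x=11} = 0, i.e. y'(11) = 0.
Compute y'(x) = −11 x + C1, so y'(11) = −121 + C1 = 0 ⇒ C1 = 121.
Therefore the extremal is
    y(x) = −(11/2) x^2 + 121 x − 1.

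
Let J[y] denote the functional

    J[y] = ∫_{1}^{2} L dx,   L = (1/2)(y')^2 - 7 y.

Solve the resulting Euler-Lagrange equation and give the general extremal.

The Lagrangian is L = (1/2)(y')^2 - 7 y.
∂L/∂y = -7.
∂L/∂y' = y'.
The Euler-Lagrange equation d/dx(∂L/∂y') − ∂L/∂y = 0 becomes:
    y'' + 7 = 0
General solution: y(x) = -(7/2) x^2 + A x + B, where A and B are arbitrary constants fixed by the endpoint conditions.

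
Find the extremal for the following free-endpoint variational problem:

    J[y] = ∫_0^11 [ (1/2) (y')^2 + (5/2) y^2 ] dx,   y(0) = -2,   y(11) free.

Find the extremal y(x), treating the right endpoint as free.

The Lagrangian L = (1/2) (y')^2 + (5/2) y^2 gives
    ∂L/∂y = 5 y,   ∂L/∂y' = y'.
Euler-Lagrange: y'' − 5 y = 0.
With k = sqrt(5), the general solution is
    y(x) = A cosh(sqrt(5) x) + B sinh(sqrt(5) x).
Fixed left endpoint y(0) = -2 ⇒ A = -2.
The right endpoint x = 11 is free, so the natural (transversality) condition is ∂L/∂y' |_{x=11} = 0, i.e. y'(11) = 0.
Compute y'(x) = A k sinh(k x) + B k cosh(k x), so
    y'(11) = A k sinh(k·11) + B k cosh(k·11) = 0
    ⇒ B = −A tanh(k·11) = 2 tanh(sqrt(5)·11).
Therefore the extremal is
    y(x) = −2 cosh(sqrt(5) x) + 2 tanh(sqrt(5)·11) sinh(sqrt(5) x).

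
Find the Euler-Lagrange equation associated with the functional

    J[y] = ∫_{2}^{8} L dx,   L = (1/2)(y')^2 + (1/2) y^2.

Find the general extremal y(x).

The Lagrangian is L = (1/2)(y')^2 + (1/2) y^2.
∂L/∂y = y.
∂L/∂y' = y'.
The Euler-Lagrange equation d/dx(∂L/∂y') − ∂L/∂y = 0 becomes:
    y'' - y = 0
General solution: y(x) = A e^x + B e^(-x), where A and B are arbitrary constants fixed by the endpoint conditions.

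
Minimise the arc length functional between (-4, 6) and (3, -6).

Arc-length functional: J[y] = ∫ sqrt(1 + (y')^2) dx.
Lagrangian L = sqrt(1 + (y')^2) has no explicit y dependence, so ∂L/∂y = 0 and the Euler-Lagrange equation gives
    d/dx( y' / sqrt(1 + (y')^2) ) = 0  ⇒  y' / sqrt(1 + (y')^2) = const.
Hence y' is constant, so y(x) is affine.
Fitting the endpoints (-4, 6) and (3, -6):
    slope m = ((-6) − 6) / (3 − (-4)) = -12/7,
    intercept c = 6 − m·(-4) = -6/7.
Extremal: y(x) = (-12/7) x - 6/7.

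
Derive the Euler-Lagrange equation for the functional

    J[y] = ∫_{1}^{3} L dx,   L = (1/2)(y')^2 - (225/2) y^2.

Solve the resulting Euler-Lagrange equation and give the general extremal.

The Lagrangian is L = (1/2)(y')^2 - (225/2) y^2.
∂L/∂y = -225y.
∂L/∂y' = y'.
The Euler-Lagrange equation d/dx(∂L/∂y') − ∂L/∂y = 0 becomes:
    y'' + 225 y = 0
General solution: y(x) = A sin(15x) + B cos(15x), where A and B are arbitrary constants fixed by the endpoint conditions.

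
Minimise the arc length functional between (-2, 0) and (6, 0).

Arc-length functional: J[y] = ∫ sqrt(1 + (y')^2) dx.
Lagrangian L = sqrt(1 + (y')^2) has no explicit y dependence, so ∂L/∂y = 0 and the Euler-Lagrange equation gives
    d/dx( y' / sqrt(1 + (y')^2) ) = 0  ⇒  y' / sqrt(1 + (y')^2) = const.
Hence y' is constant, so y(x) is affine.
Fitting the endpoints (-2, 0) and (6, 0):
    slope m = (0 − 0) / (6 − (-2)) = 0,
    intercept c = 0 − m·(-2) = 0.
Extremal: y(x) = 0.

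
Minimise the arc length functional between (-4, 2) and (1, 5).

Arc-length functional: J[y] = ∫ sqrt(1 + (y')^2) dx.
Lagrangian L = sqrt(1 + (y')^2) has no explicit y dependence, so ∂L/∂y = 0 and the Euler-Lagrange equation gives
    d/dx( y' / sqrt(1 + (y')^2) ) = 0  ⇒  y' / sqrt(1 + (y')^2) = const.
Hence y' is constant, so y(x) is affine.
Fitting the endpoints (-4, 2) and (1, 5):
    slope m = (5 − 2) / (1 − (-4)) = 3/5,
    intercept c = 2 − m·(-4) = 22/5.
Extremal: y(x) = (3/5) x + 22/5.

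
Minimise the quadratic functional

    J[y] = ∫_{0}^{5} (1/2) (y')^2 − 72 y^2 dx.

The Lagrangian is L = (1/2) (y')^2 − 72 y^2.
Compute ∂L/∂y = -144y, ∂L/∂y' = y'.
The Euler-Lagrange equation d/dx(∂L/∂y') − ∂L/∂y = 0 reduces to
    y'' + 144 y = 0.
Its general solution is
    y(x) = A sin(12x) + B cos(12x),
with A, B fixed by the endpoint conditions.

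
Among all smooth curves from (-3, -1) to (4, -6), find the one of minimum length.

Arc-length functional: J[y] = ∫ sqrt(1 + (y')^2) dx.
Lagrangian L = sqrt(1 + (y')^2) has no explicit y dependence, so ∂L/∂y = 0 and the Euler-Lagrange equation gives
    d/dx( y' / sqrt(1 + (y')^2) ) = 0  ⇒  y' / sqrt(1 + (y')^2) = const.
Hence y' is constant, so y(x) is affine.
Fitting the endpoints (-3, -1) and (4, -6):
    slope m = ((-6) − (-1)) / (4 − (-3)) = -5/7,
    intercept c = (-1) − m·(-3) = -22/7.
Extremal: y(x) = (-5/7) x - 22/7.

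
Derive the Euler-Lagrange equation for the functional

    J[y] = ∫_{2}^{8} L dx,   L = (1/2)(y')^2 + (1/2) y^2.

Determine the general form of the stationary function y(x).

The Lagrangian is L = (1/2)(y')^2 + (1/2) y^2.
∂L/∂y = y.
∂L/∂y' = y'.
The Euler-Lagrange equation d/dx(∂L/∂y') − ∂L/∂y = 0 becomes:
    y'' - y = 0
General solution: y(x) = A e^x + B e^(-x), where A and B are arbitrary constants fixed by the endpoint conditions.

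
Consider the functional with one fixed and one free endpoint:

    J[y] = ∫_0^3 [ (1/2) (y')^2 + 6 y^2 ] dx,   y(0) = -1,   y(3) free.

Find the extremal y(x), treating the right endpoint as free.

The Lagrangian L = (1/2) (y')^2 + 6 y^2 gives
    ∂L/∂y = 12 y,   ∂L/∂y' = y'.
Euler-Lagrange: y'' − 12 y = 0.
With k = sqrt(12), the general solution is
    y(x) = A cosh(sqrt(12) x) + B sinh(sqrt(12) x).
Fixed left endpoint y(0) = -1 ⇒ A = -1.
The right endpoint x = 3 is free, so the natural (transversality) condition is ∂L/∂y' |_{x=3} = 0, i.e. y'(3) = 0.
Compute y'(x) = A k sinh(k x) + B k cosh(k x), so
    y'(3) = A k sinh(k·3) + B k cosh(k·3) = 0
    ⇒ B = −A tanh(k·3) = tanh(sqrt(12)·3).
Therefore the extremal is
    y(x) = −cosh(sqrt(12) x) + tanh(sqrt(12)·3) sinh(sqrt(12) x).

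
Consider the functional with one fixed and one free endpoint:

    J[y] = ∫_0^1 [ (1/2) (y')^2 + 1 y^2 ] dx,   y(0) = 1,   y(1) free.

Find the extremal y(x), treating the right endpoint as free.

The Lagrangian L = (1/2) (y')^2 + 1 y^2 gives
    ∂L/∂y = 2 y,   ∂L/∂y' = y'.
Euler-Lagrange: y'' − 2 y = 0.
With k = sqrt(2), the general solution is
    y(x) = A cosh(sqrt(2) x) + B sinh(sqrt(2) x).
Fixed left endpoint y(0) = 1 ⇒ A = 1.
The right endpoint x = 1 is free, so the natural (transversality) condition is ∂L/∂y' |_{x=1} = 0, i.e. y'(1) = 0.
Compute y'(x) = A k sinh(k x) + B k cosh(k x), so
    y'(1) = A k sinh(k·1) + B k cosh(k·1) = 0
    ⇒ B = −A tanh(k·1) = − tanh(sqrt(2)·1).
Therefore the extremal is
    y(x) = cosh(sqrt(2) x) − tanh(sqrt(2)·1) sinh(sqrt(2) x).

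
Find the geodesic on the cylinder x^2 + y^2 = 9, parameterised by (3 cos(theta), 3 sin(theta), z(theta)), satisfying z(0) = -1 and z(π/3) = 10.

Parameterise the cylinder of radius R = 3 as
    r(θ) = (3 cos θ, 3 sin θ, z(θ)).
The arc-length element is
    ds = sqrt(9 + (dz/dθ)^2) dθ,
so the Lagrangian is L = sqrt(9 + z'^2).
L depends on z' only, not on z or θ, so ∂L/∂z = 0 and
    ∂L/∂z' = z' / sqrt(9 + z'^2).
The Euler-Lagrange equation gives
    d/dθ( z' / sqrt(9 + z'^2) ) = 0,
so z' is constant. Integrating once:
    z(θ) = a θ + b,
a helix on the cylinder (a straight line when the cylinder is unrolled). The constants a, b are determined by the endpoint conditions.
With endpoint conditions z(0) = -1 and z(π/3) = 10: from z(0) = b we get b = -1, and a·π/3 + -1 = 10 gives a = 33/π, so
    z(θ) = (33/π) θ − 1.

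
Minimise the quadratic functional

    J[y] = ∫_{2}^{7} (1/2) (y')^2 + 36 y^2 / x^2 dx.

The Lagrangian is L = (1/2) (y')^2 + 36 y^2 / x^2.
Compute ∂L/∂y = 72y/x^2, ∂L/∂y' = y'.
The Euler-Lagrange equation d/dx(∂L/∂y') − ∂L/∂y = 0 reduces to
    y'' − 72/x^2 · y = 0  (x > 0).
Its general solution is
    y(x) = A x^9 + B x^(-8),
with A, B fixed by the endpoint conditions.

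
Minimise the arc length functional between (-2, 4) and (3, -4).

Arc-length functional: J[y] = ∫ sqrt(1 + (y')^2) dx.
Lagrangian L = sqrt(1 + (y')^2) has no explicit y dependence, so ∂L/∂y = 0 and the Euler-Lagrange equation gives
    d/dx( y' / sqrt(1 + (y')^2) ) = 0  ⇒  y' / sqrt(1 + (y')^2) = const.
Hence y' is constant, so y(x) is affine.
Fitting the endpoints (-2, 4) and (3, -4):
    slope m = ((-4) − 4) / (3 − (-2)) = -8/5,
    intercept c = 4 − m·(-2) = 4/5.
Extremal: y(x) = (-8/5) x + 4/5.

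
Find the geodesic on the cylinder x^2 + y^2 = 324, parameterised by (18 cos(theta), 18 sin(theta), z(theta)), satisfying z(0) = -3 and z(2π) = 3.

Parameterise the cylinder of radius R = 18 as
    r(θ) = (18 cos θ, 18 sin θ, z(θ)).
The arc-length element is
    ds = sqrt(324 + (dz/dθ)^2) dθ,
so the Lagrangian is L = sqrt(324 + z'^2).
L depends on z' only, not on z or θ, so ∂L/∂z = 0 and
    ∂L/∂z' = z' / sqrt(324 + z'^2).
The Euler-Lagrange equation gives
    d/dθ( z' / sqrt(324 + z'^2) ) = 0,
so z' is constant. Integrating once:
    z(θ) = a θ + b,
a helix on the cylinder (a straight line when the cylinder is unrolled). The constants a, b are determined by the endpoint conditions.
With endpoint conditions z(0) = -3 and z(2π) = 3: from z(0) = b we get b = -3, and a·2π + -3 = 3 gives a = 3/π, so
    z(θ) = (3/π) θ − 3.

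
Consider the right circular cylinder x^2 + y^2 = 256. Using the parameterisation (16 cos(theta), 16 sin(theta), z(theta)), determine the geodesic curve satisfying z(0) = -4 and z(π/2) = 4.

Parameterise the cylinder of radius R = 16 as
    r(θ) = (16 cos θ, 16 sin θ, z(θ)).
The arc-length element is
    ds = sqrt(256 + (dz/dθ)^2) dθ,
so the Lagrangian is L = sqrt(256 + z'^2).
L depends on z' only, not on z or θ, so ∂L/∂z = 0 and
    ∂L/∂z' = z' / sqrt(256 + z'^2).
The Euler-Lagrange equation gives
    d/dθ( z' / sqrt(256 + z'^2) ) = 0,
so z' is constant. Integrating once:
    z(θ) = a θ + b,
a helix on the cylinder (a straight line when the cylinder is unrolled). The constants a, b are determined by the endpoint conditions.
With endpoint conditions z(0) = -4 and z(π/2) = 4: from z(0) = b we get b = -4, and a·π/2 + -4 = 4 gives a = 16/π, so
    z(θ) = (16/π) θ − 4.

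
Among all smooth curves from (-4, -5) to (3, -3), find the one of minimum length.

Arc-length functional: J[y] = ∫ sqrt(1 + (y')^2) dx.
Lagrangian L = sqrt(1 + (y')^2) has no explicit y dependence, so ∂L/∂y = 0 and the Euler-Lagrange equation gives
    d/dx( y' / sqrt(1 + (y')^2) ) = 0  ⇒  y' / sqrt(1 + (y')^2) = const.
Hence y' is constant, so y(x) is affine.
Fitting the endpoints (-4, -5) and (3, -3):
    slope m = ((-3) − (-5)) / (3 − (-4)) = 2/7,
    intercept c = (-5) − m·(-4) = -27/7.
Extremal: y(x) = (2/7) x - 27/7.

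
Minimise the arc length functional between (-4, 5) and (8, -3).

Arc-length functional: J[y] = ∫ sqrt(1 + (y')^2) dx.
Lagrangian L = sqrt(1 + (y')^2) has no explicit y dependence, so ∂L/∂y = 0 and the Euler-Lagrange equation gives
    d/dx( y' / sqrt(1 + (y')^2) ) = 0  ⇒  y' / sqrt(1 + (y')^2) = const.
Hence y' is constant, so y(x) is affine.
Fitting the endpoints (-4, 5) and (8, -3):
    slope m = ((-3) − 5) / (8 − (-4)) = -2/3,
    intercept c = 5 − m·(-4) = 7/3.
Extremal: y(x) = (-2/3) x + 7/3.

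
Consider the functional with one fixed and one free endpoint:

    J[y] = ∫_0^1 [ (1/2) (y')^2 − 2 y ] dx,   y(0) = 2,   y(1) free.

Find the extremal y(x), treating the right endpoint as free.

The Lagrangian L = (1/2) (y')^2 − 2 y gives
    ∂L/∂y = −2,   ∂L/∂y' = y'.
Euler-Lagrange: d/dx(y') − (−2) = 0, i.e. y'' + 2 = 0, so
    y(x) = −(2/2) x^2 + C1 x + C2.
Fixed left endpoint y(0) = 2 ⇒ C2 = 2.
The right endpoint x = 1 is free, so the natural (transversality) condition is ∂L/∂y' |_{x=1} = 0, i.e. y'(1) = 0.
Compute y'(x) = −2 x + C1, so y'(1) = −2 + C1 = 0 ⇒ C1 = 2.
Therefore the extremal is
    y(x) = −x^2 + 2 x + 2.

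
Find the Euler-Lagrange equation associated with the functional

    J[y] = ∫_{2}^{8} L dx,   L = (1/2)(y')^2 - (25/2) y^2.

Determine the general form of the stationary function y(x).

The Lagrangian is L = (1/2)(y')^2 - (25/2) y^2.
∂L/∂y = -25y.
∂L/∂y' = y'.
The Euler-Lagrange equation d/dx(∂L/∂y') − ∂L/∂y = 0 becomes:
    y'' + 25 y = 0
General solution: y(x) = A sin(5x) + B cos(5x), where A and B are arbitrary constants fixed by the endpoint conditions.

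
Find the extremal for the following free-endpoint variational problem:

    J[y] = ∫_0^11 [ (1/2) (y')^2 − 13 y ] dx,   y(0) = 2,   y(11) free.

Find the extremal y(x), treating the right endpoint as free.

The Lagrangian L = (1/2) (y')^2 − 13 y gives
    ∂L/∂y = −13,   ∂L/∂y' = y'.
Euler-Lagrange: d/dx(y') − (−13) = 0, i.e. y'' + 13 = 0, so
    y(x) = −(13/2) x^2 + C1 x + C2.
Fixed left endpoint y(0) = 2 ⇒ C2 = 2.
The right endpoint x = 11 is free, so the natural (transversality) condition is ∂L/∂y' |_{x=11} = 0, i.e. y'(11) = 0.
Compute y'(x) = −13 x + C1, so y'(11) = −143 + C1 = 0 ⇒ C1 = 143.
Therefore the extremal is
    y(x) = −(13/2) x^2 + 143 x + 2.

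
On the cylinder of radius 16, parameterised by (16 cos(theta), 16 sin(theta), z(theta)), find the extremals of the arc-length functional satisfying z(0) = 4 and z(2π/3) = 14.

Parameterise the cylinder of radius R = 16 as
    r(θ) = (16 cos θ, 16 sin θ, z(θ)).
The arc-length element is
    ds = sqrt(256 + (dz/dθ)^2) dθ,
so the Lagrangian is L = sqrt(256 + z'^2).
L depends on z' only, not on z or θ, so ∂L/∂z = 0 and
    ∂L/∂z' = z' / sqrt(256 + z'^2).
The Euler-Lagrange equation gives
    d/dθ( z' / sqrt(256 + z'^2) ) = 0,
so z' is constant. Integrating once:
    z(θ) = a θ + b,
a helix on the cylinder (a straight line when the cylinder is unrolled). The constants a, b are determined by the endpoint conditions.
With endpoint conditions z(0) = 4 and z(2π/3) = 14: from z(0) = b we get b = 4, and a·2π/3 + 4 = 14 gives a = 15/π, so
    z(θ) = (15/π) θ + 4.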